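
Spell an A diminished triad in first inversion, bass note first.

C, Eb, A

Spelling A diminished: A–C–Eb. In first inversion the third is bass, giving C, Eb, A from the bottom.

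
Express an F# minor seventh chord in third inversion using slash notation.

F#m7/E

Third inversion of F# minor seventh has the seventh (E) in the bass. As a slash chord: F#m7/E.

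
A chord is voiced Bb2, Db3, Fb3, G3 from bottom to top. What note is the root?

G

Reordering Bb, Db, Fb, G into stacked thirds gives G–Bb–Db–Fb; the bottom of that stack, G, is the root.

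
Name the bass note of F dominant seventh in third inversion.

Eb

The seventh of F dominant seventh (F–A–C–Eb) is Eb; that is the bass in third inversion.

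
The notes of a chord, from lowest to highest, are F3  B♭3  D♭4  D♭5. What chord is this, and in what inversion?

Bb minor, second inversion

Reducing to letter names: F, Bb, Db. These stack in thirds as Bb–Db–F — a Bb minor triad.
F is the fifth of Bb minor; fifth in the bass means second inversion (figured bass 6/4).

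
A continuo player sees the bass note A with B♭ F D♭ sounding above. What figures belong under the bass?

4/2

The notes A, Bb, F, Db stack in thirds as Bb–Db–F–A — a Bb minor-major seventh chord. The bass A is the seventh, so this is third inversion: figured 4/2.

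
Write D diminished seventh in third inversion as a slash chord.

Third inversion of D diminished seventh has the seventh (Cb) in the bass. As a slash chord: Ddim7/Cb.

Ddim7/Cb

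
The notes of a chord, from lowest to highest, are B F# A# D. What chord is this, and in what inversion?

The distinct note names are B, F#, A#, D. Stacked in thirds they read B–D–F#–A#, which is a minor-major seventh chord on B.
B is the root of B minor-major seventh; root in the bass means root position (figured bass 7).

B minor-major seventh, root position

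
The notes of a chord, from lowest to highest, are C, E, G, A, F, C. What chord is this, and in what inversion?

F major ninth, second inversion

The pitch classes C, E, G, A, F arrange in thirds as F–A–C–E–G: an F major ninth chord.
With the fifth (C) in the bass, the chord is in second inversion.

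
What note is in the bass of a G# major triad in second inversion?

D#

The fifth of G# major (G#–B#–D#) is D#; that is the bass in second inversion.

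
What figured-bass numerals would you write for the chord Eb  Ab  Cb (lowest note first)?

The notes Eb, Ab, Cb stack in thirds as Ab–Cb–Eb — an Ab minor triad. The bass Eb is the fifth, so this is second inversion: figured 6/4.

6/4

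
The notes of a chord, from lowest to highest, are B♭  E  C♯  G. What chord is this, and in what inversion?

C# diminished seventh, third inversion

Reducing to letter names: Bb, E, C#, G. These stack in thirds as C#–E–G–Bb — a C# diminished seventh chord.
With the seventh (Bb) in the bass, the chord is in third inversion (figured bass 4/2).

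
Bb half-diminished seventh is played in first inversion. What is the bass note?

Db

The third of Bb half-diminished seventh (Bb–Db–Fb–Ab) is Db; that is the bass in first inversion.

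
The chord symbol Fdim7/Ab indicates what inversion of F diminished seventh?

first inversion

Fdim7/Ab means F diminished seventh with Ab in the bass. Ab is the third of F diminished seventh (F–Ab–Cb–Ebb), so this is first inversion.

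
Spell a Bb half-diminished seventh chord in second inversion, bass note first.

Fb, Ab, Bb, Db

Spelling Bb half-diminished seventh: Bb–Db–Fb–Ab. In second inversion the fifth is bass, giving Fb, Ab, Bb, Db from the bottom.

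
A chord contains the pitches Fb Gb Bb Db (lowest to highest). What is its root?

The distinct letter names are Fb, Gb, Bb, Db. Arranged as a stack of thirds they read Gb–Bb–Db–Fb, so Gb is the root (a Gb dominant seventh chord).

Gb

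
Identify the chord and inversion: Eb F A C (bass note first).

The distinct note names are Eb, F, A, C. Stacked in thirds they read F–A–C–Eb, which is a dominant seventh chord on F.
Eb is the seventh of F dominant seventh; seventh in the bass means third inversion (figured bass 4/2).

F dominant seventh, third inversion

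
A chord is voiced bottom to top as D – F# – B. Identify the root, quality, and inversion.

B minor, first inversion

Reducing to letter names: D, F#, B. These stack in thirds as B–D–F# — a B minor triad.
The lowest note is D, the third of the chord, so this is first inversion (figured bass 6).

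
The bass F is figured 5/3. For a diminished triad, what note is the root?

The figures 5/3 mean the root of the chord is in the bass. If F is the root of a diminished triad, the root is F (chord tones F–Ab–Cb).

F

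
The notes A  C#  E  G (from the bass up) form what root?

The distinct letter names are A, C#, E, G. Arranged as a stack of thirds they read A–C#–E–G, so A is the root (an A dominant seventh chord).

A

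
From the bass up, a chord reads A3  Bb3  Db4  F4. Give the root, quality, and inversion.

The pitch classes A, Bb, Db, F arrange in thirds as Bb–Db–F–A: a Bb minor-major seventh chord.
With the seventh (A) in the bass, the chord is in third inversion (figured bass 4/2).

Bb minor-major seventh, third inversion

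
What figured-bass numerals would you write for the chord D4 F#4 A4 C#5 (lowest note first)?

The notes D, F#, A, C# stack in thirds as D–F#–A–C# — a D major seventh chord. The bass D is the root, so this is root position: figured 7.

7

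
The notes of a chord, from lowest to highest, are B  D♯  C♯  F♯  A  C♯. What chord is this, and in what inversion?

The distinct note names are B, D#, C#, F#, A. Stacked in thirds they read B–D#–F#–A–C#, which is a dominant ninth chord on B.
The lowest note is B, the root of the chord, so this is root position.

B dominant ninth, root position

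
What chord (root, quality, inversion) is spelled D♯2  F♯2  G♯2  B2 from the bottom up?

The pitch classes D#, F#, G#, B arrange in thirds as G#–B–D#–F#: a G# minor seventh chord.
With the fifth (D#) in the bass, the chord is in second inversion (figured bass 4/3).

G# minor seventh, second inversion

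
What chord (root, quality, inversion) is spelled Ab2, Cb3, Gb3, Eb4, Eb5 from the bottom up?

Reducing to letter names: Ab, Cb, Gb, Eb. These stack in thirds as Ab–Cb–Eb–Gb — an Ab minor seventh chord.
With the root (Ab) in the bass, the chord is in root position (figured bass 7).

Ab minor seventh, root position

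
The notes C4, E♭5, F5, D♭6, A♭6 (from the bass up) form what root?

The distinct letter names are C, Eb, F, Db, Ab. Arranged as a stack of thirds they read Db–F–Ab–C–Eb, so Db is the root (a Db major ninth chord).

Db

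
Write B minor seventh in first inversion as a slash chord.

First inversion of B minor seventh has the third (D) in the bass. As a slash chord: Bm7/D.

Bm7/D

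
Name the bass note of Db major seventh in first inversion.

F

The third of Db major seventh (Db–F–Ab–C) is F; that is the bass in first inversion.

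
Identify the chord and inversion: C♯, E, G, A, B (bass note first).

A dominant ninth, first inversion

The distinct note names are C#, E, G, A, B. Stacked in thirds they read A–C#–E–G–B, which is a dominant ninth chord on A.
The lowest note is C#, the third of the chord, so this is first inversion.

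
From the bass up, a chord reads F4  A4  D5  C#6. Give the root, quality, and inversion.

The distinct note names are F, A, D, C#. Stacked in thirds they read D–F–A–C#, which is a minor-major seventh chord on D.
The lowest note is F, the third of the chord, so this is first inversion (figured bass 6/5).

D minor-major seventh, first inversion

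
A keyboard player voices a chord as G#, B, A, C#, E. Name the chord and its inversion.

A major ninth, third inversion

Reducing to letter names: G#, B, A, C#, E. These stack in thirds as A–C#–E–G#–B — an A major ninth chord.
The lowest note is G#, the seventh of the chord, so this is third inversion.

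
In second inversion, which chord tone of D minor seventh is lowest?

A

D minor seventh is D–F–A–C. Second inversion places the fifth in the bass: A.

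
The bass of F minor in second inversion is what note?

C

In second inversion the fifth is lowest. For F minor (F–Ab–C) that is C.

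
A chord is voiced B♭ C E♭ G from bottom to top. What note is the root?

C

Reordering Bb, C, Eb, G into stacked thirds gives C–Eb–G–Bb; the bottom of that stack, C, is the root.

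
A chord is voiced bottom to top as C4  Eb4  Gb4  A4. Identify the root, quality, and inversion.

A diminished seventh, first inversion

Reducing to letter names: C, Eb, Gb, A. These stack in thirds as A–C–Eb–Gb — an A diminished seventh chord.
C is the third of A diminished seventh; third in the bass means first inversion (figured bass 6/5).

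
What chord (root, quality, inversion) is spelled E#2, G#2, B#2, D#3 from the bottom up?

The distinct note names are E#, G#, B#, D#. Stacked in thirds they read E#–G#–B#–D#, which is a minor seventh chord on E#.
E# is the root of E# minor seventh; root in the bass means root position (figured bass 7).

E# minor seventh, root position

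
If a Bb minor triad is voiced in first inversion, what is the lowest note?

Db

The third of Bb minor (Bb–Db–F) is Db; that is the bass in first inversion.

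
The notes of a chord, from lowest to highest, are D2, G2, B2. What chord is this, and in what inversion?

G major, second inversion

The pitch classes D, G, B arrange in thirds as G–B–D: a G major triad.
With the fifth (D) in the bass, the chord is in second inversion (figured bass 6/4).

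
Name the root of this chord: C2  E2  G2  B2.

Reordering C, E, G, B into stacked thirds gives C–E–G–B; the bottom of that stack, C, is the root.

C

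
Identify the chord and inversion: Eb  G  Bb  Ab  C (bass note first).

The distinct note names are Eb, G, Bb, Ab, C. Stacked in thirds they read Ab–C–Eb–G–Bb, which is a major ninth chord on Ab.
Eb is the fifth of Ab major ninth; fifth in the bass means second inversion.

Ab major ninth, second inversion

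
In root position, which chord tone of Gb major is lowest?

In root position the root is lowest. For Gb major (Gb–Bb–Db) that is Gb.

Gb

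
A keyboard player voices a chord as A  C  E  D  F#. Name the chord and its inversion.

D dominant ninth, second inversion

The distinct note names are A, C, E, D, F#. Stacked in thirds they read D–F#–A–C–E, which is a dominant ninth chord on D.
A is the fifth of D dominant ninth; fifth in the bass means second inversion.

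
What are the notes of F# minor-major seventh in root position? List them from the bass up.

F#, A, C#, E#

F# minor-major seventh is F#–A–C#–E#. Root position puts the root (F#) in the bass, with the remaining tones above: F#, A, C#, E#.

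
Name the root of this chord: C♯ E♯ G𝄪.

C#

Reordering C#, E#, G## into stacked thirds gives C#–E#–G##; the bottom of that stack, C#, is the root.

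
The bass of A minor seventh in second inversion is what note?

E

In second inversion the fifth is lowest. For A minor seventh (A–C–E–G) that is E.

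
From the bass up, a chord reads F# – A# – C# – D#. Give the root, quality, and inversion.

The distinct note names are F#, A#, C#, D#. Stacked in thirds they read D#–F#–A#–C#, which is a minor seventh chord on D#.
With the third (F#) in the bass, the chord is in first inversion (figured bass 6/5).

D# minor seventh, first inversion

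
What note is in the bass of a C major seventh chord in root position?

C major seventh is C–E–G–B. Root position places the root in the bass: C.

C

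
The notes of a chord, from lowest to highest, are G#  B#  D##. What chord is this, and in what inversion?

G# augmented, root position

Reducing to letter names: G#, B#, D##. These stack in thirds as G#–B#–D## — a G# augmented triad.
G# is the root of G# augmented; root in the bass means root position (figured bass 5/3).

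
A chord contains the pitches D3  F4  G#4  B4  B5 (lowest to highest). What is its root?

G#

D, F, G#, B are the tones of a G# diminished seventh chord (G#–B–D–F), making G# the root.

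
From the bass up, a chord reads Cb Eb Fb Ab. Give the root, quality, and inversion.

Fb major seventh, second inversion

Reducing to letter names: Cb, Eb, Fb, Ab. These stack in thirds as Fb–Ab–Cb–Eb — an Fb major seventh chord.
Cb is the fifth of Fb major seventh; fifth in the bass means second inversion (figured bass 4/3).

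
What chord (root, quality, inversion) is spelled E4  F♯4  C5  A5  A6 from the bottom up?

The distinct note names are E, F#, C, A. Stacked in thirds they read F#–A–C–E, which is a half-diminished seventh chord on F#.
E is the seventh of F# half-diminished seventh; seventh in the bass means third inversion (figured bass 4/2).

F# half-diminished seventh, third inversion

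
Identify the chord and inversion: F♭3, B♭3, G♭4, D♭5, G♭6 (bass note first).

The distinct note names are Fb, Bb, Gb, Db. Stacked in thirds they read Gb–Bb–Db–Fb, which is a dominant seventh chord on Gb.
The lowest note is Fb, the seventh of the chord, so this is third inversion (figured bass 4/2).

Gb dominant seventh, third inversion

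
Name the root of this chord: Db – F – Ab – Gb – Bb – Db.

Db, F, Ab, Gb, Bb are the tones of a Gb major ninth chord (Gb–Bb–Db–F–Ab), making Gb the root.

Gb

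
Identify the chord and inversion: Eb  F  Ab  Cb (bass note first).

F half-diminished seventh, third inversion

Reducing to letter names: Eb, F, Ab, Cb. These stack in thirds as F–Ab–Cb–Eb — an F half-diminished seventh chord.
The lowest note is Eb, the seventh of the chord, so this is third inversion (figured bass 4/2).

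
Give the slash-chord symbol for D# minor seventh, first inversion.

First inversion of D# minor seventh has the third (F#) in the bass. As a slash chord: D#m7/F#.

D#m7/F#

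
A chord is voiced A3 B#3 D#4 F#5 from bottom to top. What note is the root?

B#

Reordering A, B#, D#, F# into stacked thirds gives B#–D#–F#–A; the bottom of that stack, B#, is the root.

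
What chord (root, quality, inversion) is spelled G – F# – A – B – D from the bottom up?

Reducing to letter names: G, F#, A, B, D. These stack in thirds as G–B–D–F#–A — a G major ninth chord.
With the root (G) in the bass, the chord is in root position.

G major ninth, root position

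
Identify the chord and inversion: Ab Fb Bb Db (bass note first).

Bb half-diminished seventh, third inversion

The pitch classes Ab, Fb, Bb, Db arrange in thirds as Bb–Db–Fb–Ab: a Bb half-diminished seventh chord.
The lowest note is Ab, the seventh of the chord, so this is third inversion (figured bass 4/2).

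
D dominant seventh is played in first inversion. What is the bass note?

F#

D dominant seventh is D–F#–A–C. First inversion places the third in the bass: F#.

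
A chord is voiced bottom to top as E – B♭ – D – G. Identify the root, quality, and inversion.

Reducing to letter names: E, Bb, D, G. These stack in thirds as E–G–Bb–D — an E half-diminished seventh chord.
With the root (E) in the bass, the chord is in root position (figured bass 7).

E half-diminished seventh, root position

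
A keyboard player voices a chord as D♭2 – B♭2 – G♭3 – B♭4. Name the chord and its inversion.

The distinct note names are Db, Bb, Gb. Stacked in thirds they read Gb–Bb–Db, which is a major triad on Gb.
Db is the fifth of Gb major; fifth in the bass means second inversion (figured bass 6/4).

Gb major, second inversion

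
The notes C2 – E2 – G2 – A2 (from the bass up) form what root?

Reordering C, E, G, A into stacked thirds gives A–C–E–G; the bottom of that stack, A, is the root.

A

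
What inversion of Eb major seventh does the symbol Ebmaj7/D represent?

Ebmaj7/D means Eb major seventh with D in the bass. D is the seventh of Eb major seventh (Eb–G–Bb–D), so this is third inversion.

third inversion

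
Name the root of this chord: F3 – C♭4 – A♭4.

The distinct letter names are F, Cb, Ab. Arranged as a stack of thirds they read F–Ab–Cb, so F is the root (an F diminished triad).

F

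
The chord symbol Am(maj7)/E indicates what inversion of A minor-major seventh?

Am(maj7)/E means A minor-major seventh with E in the bass. E is the fifth of A minor-major seventh (A–C–E–G#), so this is second inversion.

second inversion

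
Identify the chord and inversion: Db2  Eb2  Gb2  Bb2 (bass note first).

The distinct note names are Db, Eb, Gb, Bb. Stacked in thirds they read Eb–Gb–Bb–Db, which is a minor seventh chord on Eb.
With the seventh (Db) in the bass, the chord is in third inversion (figured bass 4/2).

Eb minor seventh, third inversion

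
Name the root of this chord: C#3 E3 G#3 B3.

The distinct letter names are C#, E, G#, B. Arranged as a stack of thirds they read C#–E–G#–B, so C# is the root (a C# minor seventh chord).

C#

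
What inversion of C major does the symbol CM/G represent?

second inversion

CM/G means C major with G in the bass. G is the fifth of C major (C–E–G), so this is second inversion.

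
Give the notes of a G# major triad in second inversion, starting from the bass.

D#, G#, B#

G# major is G#–B#–D#. Second inversion puts the fifth (D#) in the bass, with the remaining tones above: D#, G#, B#.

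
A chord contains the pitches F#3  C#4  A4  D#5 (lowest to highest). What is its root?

Reordering F#, C#, A, D# into stacked thirds gives D#–F#–A–C#; the bottom of that stack, D#, is the root.

D#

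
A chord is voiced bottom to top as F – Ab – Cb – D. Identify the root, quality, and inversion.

D diminished seventh, first inversion

Reducing to letter names: F, Ab, Cb, D. These stack in thirds as D–F–Ab–Cb — a D diminished seventh chord.
F is the third of D diminished seventh; third in the bass means first inversion (figured bass 6/5).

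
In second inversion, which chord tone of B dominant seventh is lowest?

In second inversion the fifth is lowest. For B dominant seventh (B–D#–F#–A) that is F#.

F#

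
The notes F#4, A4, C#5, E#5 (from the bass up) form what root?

F#, A, C#, E# are the tones of an F# minor-major seventh chord (F#–A–C#–E#), making F# the root.

F#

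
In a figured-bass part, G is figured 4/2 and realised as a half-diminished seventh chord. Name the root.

A

The figures 4/2 mean the seventh of the chord is in the bass. If G is the seventh of a half-diminished seventh chord, the root is A (chord tones A–C–Eb–G).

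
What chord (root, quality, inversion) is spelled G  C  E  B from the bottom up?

The pitch classes G, C, E, B arrange in thirds as C–E–G–B: a C major seventh chord.
The lowest note is G, the fifth of the chord, so this is second inversion (figured bass 4/3).

C major seventh, second inversion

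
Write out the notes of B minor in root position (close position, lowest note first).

Spelling B minor: B–D–F#. In root position the root is bass, giving B, D, F# from the bottom.

B, D, F#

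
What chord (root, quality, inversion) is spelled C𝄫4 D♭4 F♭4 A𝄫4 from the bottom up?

Db diminished seventh, third inversion

The distinct note names are Cbb, Db, Fb, Abb. Stacked in thirds they read Db–Fb–Abb–Cbb, which is a diminished seventh chord on Db.
With the seventh (Cbb) in the bass, the chord is in third inversion (figured bass 4/2).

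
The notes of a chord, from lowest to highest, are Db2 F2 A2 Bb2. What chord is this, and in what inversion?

The pitch classes Db, F, A, Bb arrange in thirds as Bb–Db–F–A: a Bb minor-major seventh chord.
With the third (Db) in the bass, the chord is in first inversion (figured bass 6/5).

Bb minor-major seventh, first inversion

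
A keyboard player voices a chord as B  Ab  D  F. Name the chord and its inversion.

The pitch classes B, Ab, D, F arrange in thirds as B–D–F–Ab: a B diminished seventh chord.
The lowest note is B, the root of the chord, so this is root position (figured bass 7).

B diminished seventh, root position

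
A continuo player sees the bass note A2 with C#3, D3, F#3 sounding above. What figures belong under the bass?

The notes A, C#, D, F# stack in thirds as D–F#–A–C# — a D major seventh chord. The bass A is the fifth, so this is second inversion: figured 4/3.

4/3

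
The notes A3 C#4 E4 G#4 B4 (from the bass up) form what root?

A

A, C#, E, G#, B are the tones of an A major ninth chord (A–C#–E–G#–B), making A the root.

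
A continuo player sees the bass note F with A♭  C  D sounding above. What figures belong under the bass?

6/5

The notes F, Ab, C, D stack in thirds as D–F–Ab–C — a D half-diminished seventh chord. The bass F is the third, so this is first inversion: figured 6/5.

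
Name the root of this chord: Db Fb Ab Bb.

Db, Fb, Ab, Bb are the tones of a Bb half-diminished seventh chord (Bb–Db–Fb–Ab), making Bb the root.

Bb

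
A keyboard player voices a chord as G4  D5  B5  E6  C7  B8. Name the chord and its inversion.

C major ninth, second inversion

The pitch classes G, D, B, E, C arrange in thirds as C–E–G–B–D: a C major ninth chord.
With the fifth (G) in the bass, the chord is in second inversion.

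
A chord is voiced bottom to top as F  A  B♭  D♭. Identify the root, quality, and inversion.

The distinct note names are F, A, Bb, Db. Stacked in thirds they read Bb–Db–F–A, which is a minor-major seventh chord on Bb.
With the fifth (F) in the bass, the chord is in second inversion (figured bass 4/3).

Bb minor-major seventh, second inversion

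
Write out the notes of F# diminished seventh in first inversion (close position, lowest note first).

F# diminished seventh is F#–A–C–Eb. First inversion puts the third (A) in the bass, with the remaining tones above: A, C, Eb, F#.

A, C, Eb, F#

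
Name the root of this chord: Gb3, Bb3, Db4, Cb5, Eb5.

Reordering Gb, Bb, Db, Cb, Eb into stacked thirds gives Cb–Eb–Gb–Bb–Db; the bottom of that stack, Cb, is the root.

Cb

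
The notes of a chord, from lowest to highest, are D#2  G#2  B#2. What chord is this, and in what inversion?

G# major, second inversion

The distinct note names are D#, G#, B#. Stacked in thirds they read G#–B#–D#, which is a major triad on G#.
The lowest note is D#, the fifth of the chord, so this is second inversion (figured bass 6/4).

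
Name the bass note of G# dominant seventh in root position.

G#

The root of G# dominant seventh (G#–B#–D#–F#) is G#; that is the bass in root position.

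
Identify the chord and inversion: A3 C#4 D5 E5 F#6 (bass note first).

D major ninth, second inversion

The distinct note names are A, C#, D, E, F#. Stacked in thirds they read D–F#–A–C#–E, which is a major ninth chord on D.
The lowest note is A, the fifth of the chord, so this is second inversion.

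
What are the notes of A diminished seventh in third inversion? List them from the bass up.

A diminished seventh is A–C–Eb–Gb. Third inversion puts the seventh (Gb) in the bass, with the remaining tones above: Gb, A, C, Eb.

Gb, A, C, Eb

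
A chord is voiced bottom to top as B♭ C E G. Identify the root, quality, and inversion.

C dominant seventh, third inversion

The pitch classes Bb, C, E, G arrange in thirds as C–E–G–Bb: a C dominant seventh chord.
The lowest note is Bb, the seventh of the chord, so this is third inversion (figured bass 4/2).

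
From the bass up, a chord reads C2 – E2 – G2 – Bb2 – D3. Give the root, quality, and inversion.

C dominant ninth, root position

The distinct note names are C, E, G, Bb, D. Stacked in thirds they read C–E–G–Bb–D, which is a dominant ninth chord on C.
With the root (C) in the bass, the chord is in root position.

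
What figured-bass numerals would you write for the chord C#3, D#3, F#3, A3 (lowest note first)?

The notes C#, D#, F#, A stack in thirds as D#–F#–A–C# — a D# half-diminished seventh chord. The bass C# is the seventh, so this is third inversion: figured 4/2.

4/2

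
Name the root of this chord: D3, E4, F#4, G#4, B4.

The distinct letter names are D, E, F#, G#, B. Arranged as a stack of thirds they read E–G#–B–D–F#, so E is the root (an E dominant ninth chord).

E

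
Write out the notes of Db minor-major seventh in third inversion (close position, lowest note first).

Spelling Db minor-major seventh: Db–Fb–Ab–C. In third inversion the seventh is bass, giving C, Db, Fb, Ab from the bottom.

C, Db, Fb, Ab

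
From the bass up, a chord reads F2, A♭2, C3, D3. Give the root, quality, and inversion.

D half-diminished seventh, first inversion

The pitch classes F, Ab, C, D arrange in thirds as D–F–Ab–C: a D half-diminished seventh chord.
With the third (F) in the bass, the chord is in first inversion (figured bass 6/5).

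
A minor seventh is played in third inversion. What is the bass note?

G

In third inversion the seventh is lowest. For A minor seventh (A–C–E–G) that is G.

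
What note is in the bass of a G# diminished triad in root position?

In root position the root is lowest. For G# diminished (G#–B–D) that is G#.

G#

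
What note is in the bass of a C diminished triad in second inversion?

Gb

The fifth of C diminished (C–Eb–Gb) is Gb; that is the bass in second inversion.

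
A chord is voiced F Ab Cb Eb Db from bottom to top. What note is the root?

Db

Reordering F, Ab, Cb, Eb, Db into stacked thirds gives Db–F–Ab–Cb–Eb; the bottom of that stack, Db, is the root.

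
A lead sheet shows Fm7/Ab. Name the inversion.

first inversion

Fm7/Ab means F minor seventh with Ab in the bass. Ab is the third of F minor seventh (F–Ab–C–Eb), so this is first inversion.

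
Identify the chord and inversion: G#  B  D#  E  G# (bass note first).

E major seventh, first inversion

The pitch classes G#, B, D#, E arrange in thirds as E–G#–B–D#: an E major seventh chord.
With the third (G#) in the bass, the chord is in first inversion (figured bass 6/5).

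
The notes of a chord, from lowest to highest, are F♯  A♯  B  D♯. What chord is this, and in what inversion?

B major seventh, second inversion

The pitch classes F#, A#, B, D# arrange in thirds as B–D#–F#–A#: a B major seventh chord.
With the fifth (F#) in the bass, the chord is in second inversion (figured bass 4/3).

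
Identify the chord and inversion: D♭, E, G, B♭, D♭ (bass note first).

E diminished seventh, third inversion

Reducing to letter names: Db, E, G, Bb. These stack in thirds as E–G–Bb–Db — an E diminished seventh chord.
With the seventh (Db) in the bass, the chord is in third inversion (figured bass 4/2).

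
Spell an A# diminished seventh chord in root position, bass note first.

A#, C#, E, G

Spelling A# diminished seventh: A#–C#–E–G. In root position the root is bass, giving A#, C#, E, G from the bottom.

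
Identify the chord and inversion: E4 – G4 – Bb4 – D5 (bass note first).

E half-diminished seventh, root position

The pitch classes E, G, Bb, D arrange in thirds as E–G–Bb–D: an E half-diminished seventh chord.
With the root (E) in the bass, the chord is in root position (figured bass 7).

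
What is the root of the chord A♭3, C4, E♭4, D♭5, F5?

Db

Ab, C, Eb, Db, F are the tones of a Db major ninth chord (Db–F–Ab–C–Eb), making Db the root.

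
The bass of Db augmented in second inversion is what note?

Db augmented is Db–F–A. Second inversion places the fifth in the bass: A.

A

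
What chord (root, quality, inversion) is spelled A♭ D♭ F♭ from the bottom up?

The pitch classes Ab, Db, Fb arrange in thirds as Db–Fb–Ab: a Db minor triad.
The lowest note is Ab, the fifth of the chord, so this is second inversion (figured bass 6/4).

Db minor, second inversion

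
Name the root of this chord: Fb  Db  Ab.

Reordering Fb, Db, Ab into stacked thirds gives Db–Fb–Ab; the bottom of that stack, Db, is the root.

Db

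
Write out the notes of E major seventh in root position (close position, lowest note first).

E major seventh is E–G#–B–D#. Root position puts the root (E) in the bass, with the remaining tones above: E, G#, B, D#.

E, G#, B, D#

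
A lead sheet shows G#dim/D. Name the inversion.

G#dim/D means G# diminished with D in the bass. D is the fifth of G# diminished (G#–B–D), so this is second inversion.

second inversion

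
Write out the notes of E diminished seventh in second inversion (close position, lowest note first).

E diminished seventh is E–G–Bb–Db. Second inversion puts the fifth (Bb) in the bass, with the remaining tones above: Bb, Db, E, G.

Bb, Db, E, G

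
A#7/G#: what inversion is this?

third inversion

A#7/G# means A# dominant seventh with G# in the bass. G# is the seventh of A# dominant seventh (A#–C##–E#–G#), so this is third inversion.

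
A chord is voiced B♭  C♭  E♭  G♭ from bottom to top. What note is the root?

Cb

Bb, Cb, Eb, Gb are the tones of a Cb major seventh chord (Cb–Eb–Gb–Bb), making Cb the root.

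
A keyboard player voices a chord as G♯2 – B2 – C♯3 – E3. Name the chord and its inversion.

C# minor seventh, second inversion

The distinct note names are G#, B, C#, E. Stacked in thirds they read C#–E–G#–B, which is a minor seventh chord on C#.
The lowest note is G#, the fifth of the chord, so this is second inversion (figured bass 4/3).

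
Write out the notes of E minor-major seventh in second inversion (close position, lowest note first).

The chord tones are E–G–B–D#. With the fifth (B) lowest for second inversion: B, D#, E, G.

B, D#, E, G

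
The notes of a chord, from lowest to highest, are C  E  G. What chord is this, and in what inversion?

C major, root position

The pitch classes C, E, G arrange in thirds as C–E–G: a C major triad.
C is the root of C major; root in the bass means root position (figured bass 5/3).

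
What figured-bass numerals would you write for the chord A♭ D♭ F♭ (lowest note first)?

6/4

The notes Ab, Db, Fb stack in thirds as Db–Fb–Ab — a Db minor triad. The bass Ab is the fifth, so this is second inversion: figured 6/4.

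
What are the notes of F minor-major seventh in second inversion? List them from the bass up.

F minor-major seventh is F–Ab–C–E. Second inversion puts the fifth (C) in the bass, with the remaining tones above: C, E, F, Ab.

C, E, F, Ab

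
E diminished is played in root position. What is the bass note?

E

The root of E diminished (E–G–Bb) is E; that is the bass in root position.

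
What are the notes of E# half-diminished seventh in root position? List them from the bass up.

The chord tones are E#–G#–B–D#. With the root (E#) lowest for root position: E#, G#, B, D#.

E#, G#, B, D#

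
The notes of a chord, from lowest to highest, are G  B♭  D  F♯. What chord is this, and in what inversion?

G minor-major seventh, root position

The distinct note names are G, Bb, D, F#. Stacked in thirds they read G–Bb–D–F#, which is a minor-major seventh chord on G.
G is the root of G minor-major seventh; root in the bass means root position (figured bass 7).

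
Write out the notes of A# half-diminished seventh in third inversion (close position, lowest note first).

G#, A#, C#, E

The chord tones are A#–C#–E–G#. With the seventh (G#) lowest for third inversion: G#, A#, C#, E.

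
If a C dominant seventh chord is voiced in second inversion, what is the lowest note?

G

The fifth of C dominant seventh (C–E–G–Bb) is G; that is the bass in second inversion.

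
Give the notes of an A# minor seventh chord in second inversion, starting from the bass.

E#, G#, A#, C#

A# minor seventh is A#–C#–E#–G#. Second inversion puts the fifth (E#) in the bass, with the remaining tones above: E#, G#, A#, C#.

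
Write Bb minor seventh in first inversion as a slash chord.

Bbm7/Db

First inversion of Bb minor seventh has the third (Db) in the bass. As a slash chord: Bbm7/Db.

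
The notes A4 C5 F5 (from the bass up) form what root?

Reordering A, C, F into stacked thirds gives F–A–C; the bottom of that stack, F, is the root.

F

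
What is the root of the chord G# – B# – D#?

Reordering G#, B#, D# into stacked thirds gives G#–B#–D#; the bottom of that stack, G#, is the root.

G#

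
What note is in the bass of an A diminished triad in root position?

A

A diminished is A–C–Eb. Root position places the root in the bass: A.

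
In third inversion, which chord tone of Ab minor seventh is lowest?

Gb

In third inversion the seventh is lowest. For Ab minor seventh (Ab–Cb–Eb–Gb) that is Gb.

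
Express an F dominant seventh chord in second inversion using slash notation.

Second inversion of F dominant seventh has the fifth (C) in the bass. As a slash chord: F7/C.

F7/C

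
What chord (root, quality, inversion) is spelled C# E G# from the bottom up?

C# minor, root position

The distinct note names are C#, E, G#. Stacked in thirds they read C#–E–G#, which is a minor triad on C#.
The lowest note is C#, the root of the chord, so this is root position (figured bass 5/3).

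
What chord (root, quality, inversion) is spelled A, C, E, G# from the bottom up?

The distinct note names are A, C, E, G#. Stacked in thirds they read A–C–E–G#, which is a minor-major seventh chord on A.
The lowest note is A, the root of the chord, so this is root position (figured bass 7).

A minor-major seventh, root position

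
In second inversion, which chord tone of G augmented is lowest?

In second inversion the fifth is lowest. For G augmented (G–B–D#) that is D#.

D#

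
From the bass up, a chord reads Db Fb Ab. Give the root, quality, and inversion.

The distinct note names are Db, Fb, Ab. Stacked in thirds they read Db–Fb–Ab, which is a minor triad on Db.
With the root (Db) in the bass, the chord is in root position (figured bass 5/3).

Db minor, root position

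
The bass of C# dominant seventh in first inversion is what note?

C# dominant seventh is C#–E#–G#–B. First inversion places the third in the bass: E#.

E#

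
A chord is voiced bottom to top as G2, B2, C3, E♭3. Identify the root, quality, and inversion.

The distinct note names are G, B, C, Eb. Stacked in thirds they read C–Eb–G–B, which is a minor-major seventh chord on C.
With the fifth (G) in the bass, the chord is in second inversion (figured bass 4/3).

C minor-major seventh, second inversion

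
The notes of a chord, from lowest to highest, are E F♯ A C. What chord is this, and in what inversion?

F# half-diminished seventh, third inversion

The distinct note names are E, F#, A, C. Stacked in thirds they read F#–A–C–E, which is a half-diminished seventh chord on F#.
E is the seventh of F# half-diminished seventh; seventh in the bass means third inversion (figured bass 4/2).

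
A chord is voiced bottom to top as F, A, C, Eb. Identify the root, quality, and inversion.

F dominant seventh, root position

The distinct note names are F, A, C, Eb. Stacked in thirds they read F–A–C–Eb, which is a dominant seventh chord on F.
The lowest note is F, the root of the chord, so this is root position (figured bass 7).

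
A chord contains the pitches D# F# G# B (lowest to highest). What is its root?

G#

The distinct letter names are D#, F#, G#, B. Arranged as a stack of thirds they read G#–B–D#–F#, so G# is the root (a G# minor seventh chord).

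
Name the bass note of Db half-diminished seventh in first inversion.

Fb

In first inversion the third is lowest. For Db half-diminished seventh (Db–Fb–Abb–Cb) that is Fb.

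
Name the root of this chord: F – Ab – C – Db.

Db

F, Ab, C, Db are the tones of a Db major seventh chord (Db–F–Ab–C), making Db the root.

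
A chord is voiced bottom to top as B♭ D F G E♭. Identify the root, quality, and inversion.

Eb major ninth, second inversion

The distinct note names are Bb, D, F, G, Eb. Stacked in thirds they read Eb–G–Bb–D–F, which is a major ninth chord on Eb.
Bb is the fifth of Eb major ninth; fifth in the bass means second inversion.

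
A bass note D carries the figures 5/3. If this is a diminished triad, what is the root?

The figures 5/3 mean the root of the chord is in the bass. If D is the root of a diminished triad, the root is D (chord tones D–F–Ab).

D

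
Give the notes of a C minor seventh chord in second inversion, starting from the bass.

G, Bb, C, Eb

Spelling C minor seventh: C–Eb–G–Bb. In second inversion the fifth is bass, giving G, Bb, C, Eb from the bottom.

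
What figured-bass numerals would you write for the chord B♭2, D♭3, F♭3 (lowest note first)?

The notes Bb, Db, Fb stack in thirds as Bb–Db–Fb — a Bb diminished triad. The bass Bb is the root, so this is root position: figured 5/3.

5/3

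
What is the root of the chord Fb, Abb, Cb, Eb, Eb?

Fb

Fb, Abb, Cb, Eb are the tones of an Fb minor-major seventh chord (Fb–Abb–Cb–Eb), making Fb the root.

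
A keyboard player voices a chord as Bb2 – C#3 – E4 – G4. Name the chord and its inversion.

C# diminished seventh, third inversion

The distinct note names are Bb, C#, E, G. Stacked in thirds they read C#–E–G–Bb, which is a diminished seventh chord on C#.
Bb is the seventh of C# diminished seventh; seventh in the bass means third inversion (figured bass 4/2).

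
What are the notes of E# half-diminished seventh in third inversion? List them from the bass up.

D#, E#, G#, B

Spelling E# half-diminished seventh: E#–G#–B–D#. In third inversion the seventh is bass, giving D#, E#, G#, B from the bottom.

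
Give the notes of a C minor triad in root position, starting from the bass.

C, Eb, G

C minor is C–Eb–G. Root position puts the root (C) in the bass, with the remaining tones above: C, Eb, G.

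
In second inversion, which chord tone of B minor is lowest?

F#

In second inversion the fifth is lowest. For B minor (B–D–F#) that is F#.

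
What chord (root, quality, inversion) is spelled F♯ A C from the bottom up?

F# diminished, root position

The pitch classes F#, A, C arrange in thirds as F#–A–C: an F# diminished triad.
With the root (F#) in the bass, the chord is in root position (figured bass 5/3).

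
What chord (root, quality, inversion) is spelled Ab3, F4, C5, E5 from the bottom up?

Reducing to letter names: Ab, F, C, E. These stack in thirds as F–Ab–C–E — an F minor-major seventh chord.
The lowest note is Ab, the third of the chord, so this is first inversion (figured bass 6/5).

F minor-major seventh, first inversion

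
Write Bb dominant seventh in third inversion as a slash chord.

Third inversion of Bb dominant seventh has the seventh (Ab) in the bass. As a slash chord: Bb7/Ab.

Bb7/Ab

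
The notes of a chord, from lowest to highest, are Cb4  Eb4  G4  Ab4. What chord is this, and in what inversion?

Reducing to letter names: Cb, Eb, G, Ab. These stack in thirds as Ab–Cb–Eb–G — an Ab minor-major seventh chord.
Cb is the third of Ab minor-major seventh; third in the bass means first inversion (figured bass 6/5).

Ab minor-major seventh, first inversion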